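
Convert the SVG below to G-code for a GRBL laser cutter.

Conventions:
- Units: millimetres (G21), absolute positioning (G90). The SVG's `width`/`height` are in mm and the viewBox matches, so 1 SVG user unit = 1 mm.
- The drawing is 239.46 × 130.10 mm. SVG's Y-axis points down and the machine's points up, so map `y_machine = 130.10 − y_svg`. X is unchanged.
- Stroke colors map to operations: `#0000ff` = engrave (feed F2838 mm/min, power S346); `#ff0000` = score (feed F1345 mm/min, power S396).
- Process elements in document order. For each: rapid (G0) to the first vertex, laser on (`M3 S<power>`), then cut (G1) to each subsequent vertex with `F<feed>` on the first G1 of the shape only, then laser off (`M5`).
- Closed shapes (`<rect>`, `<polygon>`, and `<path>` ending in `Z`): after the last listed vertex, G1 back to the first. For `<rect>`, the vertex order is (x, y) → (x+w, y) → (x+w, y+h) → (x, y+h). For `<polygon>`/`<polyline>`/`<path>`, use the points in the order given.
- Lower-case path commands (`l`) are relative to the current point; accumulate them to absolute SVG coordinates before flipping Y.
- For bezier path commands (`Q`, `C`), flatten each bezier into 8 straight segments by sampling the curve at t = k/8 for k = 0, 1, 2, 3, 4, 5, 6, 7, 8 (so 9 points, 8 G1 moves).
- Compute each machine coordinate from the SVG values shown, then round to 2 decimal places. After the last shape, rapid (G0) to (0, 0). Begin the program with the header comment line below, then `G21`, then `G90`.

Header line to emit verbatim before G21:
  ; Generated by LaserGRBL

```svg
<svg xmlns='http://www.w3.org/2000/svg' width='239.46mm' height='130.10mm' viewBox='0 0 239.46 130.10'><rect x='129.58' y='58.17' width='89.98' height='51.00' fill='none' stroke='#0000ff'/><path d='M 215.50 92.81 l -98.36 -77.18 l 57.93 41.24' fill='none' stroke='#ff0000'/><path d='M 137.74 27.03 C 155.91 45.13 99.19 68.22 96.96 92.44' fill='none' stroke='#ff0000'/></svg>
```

Since the viewBox matches the mm dimensions, user units are millimetres directly. The only transform is the Y-flip y_m = 130.10 − y_svg.

Shape 1 is a rectangle drawn with `<rect>`. Its stroke #0000ff means engrave at S346, F2838. After flipping Y the toolpath is (129.58,71.93) → (219.56,71.93) → (219.56,20.93) → (129.58,20.93) → (129.58,71.93), returning to the start.

Shape 2 is a open polyline drawn with `<path>`. Its stroke #ff0000 means score at S396, F1345. After flipping Y the toolpath is (215.50,37.29) → (117.14,114.47) → (175.07,73.23).

Shape 3 is a cubic bezier drawn with `<path>`. Its stroke #ff0000 means score at S396, F1345. After flipping Y the toolpath is (137.74,103.07) → (141.30,96.06) → (139.35,88.62) → (133.41,80.81) → (125.00,72.66) → (115.63,64.23) → (106.83,55.55) → (100.10,46.68) → (96.96,37.66).

; Generated by LaserGRBL
G21
G90
G0 X129.58 Y71.93
M3 S346
G1 X219.56 Y71.93 F2838
G1 X219.56 Y20.93
G1 X129.58 Y20.93
G1 X129.58 Y71.93
M5
G0 X215.50 Y37.29
M3 S396
G1 X117.14 Y114.47 F1345
G1 X175.07 Y73.23
M5
G0 X137.74 Y103.07
M3 S396
G1 X141.30 Y96.06 F1345
G1 X139.35 Y88.62
G1 X133.41 Y80.81
G1 X125.00 Y72.66
G1 X115.63 Y64.23
G1 X106.83 Y55.55
G1 X100.10 Y46.68
G1 X96.96 Y37.66
M5
G0 X0.00 Y0.00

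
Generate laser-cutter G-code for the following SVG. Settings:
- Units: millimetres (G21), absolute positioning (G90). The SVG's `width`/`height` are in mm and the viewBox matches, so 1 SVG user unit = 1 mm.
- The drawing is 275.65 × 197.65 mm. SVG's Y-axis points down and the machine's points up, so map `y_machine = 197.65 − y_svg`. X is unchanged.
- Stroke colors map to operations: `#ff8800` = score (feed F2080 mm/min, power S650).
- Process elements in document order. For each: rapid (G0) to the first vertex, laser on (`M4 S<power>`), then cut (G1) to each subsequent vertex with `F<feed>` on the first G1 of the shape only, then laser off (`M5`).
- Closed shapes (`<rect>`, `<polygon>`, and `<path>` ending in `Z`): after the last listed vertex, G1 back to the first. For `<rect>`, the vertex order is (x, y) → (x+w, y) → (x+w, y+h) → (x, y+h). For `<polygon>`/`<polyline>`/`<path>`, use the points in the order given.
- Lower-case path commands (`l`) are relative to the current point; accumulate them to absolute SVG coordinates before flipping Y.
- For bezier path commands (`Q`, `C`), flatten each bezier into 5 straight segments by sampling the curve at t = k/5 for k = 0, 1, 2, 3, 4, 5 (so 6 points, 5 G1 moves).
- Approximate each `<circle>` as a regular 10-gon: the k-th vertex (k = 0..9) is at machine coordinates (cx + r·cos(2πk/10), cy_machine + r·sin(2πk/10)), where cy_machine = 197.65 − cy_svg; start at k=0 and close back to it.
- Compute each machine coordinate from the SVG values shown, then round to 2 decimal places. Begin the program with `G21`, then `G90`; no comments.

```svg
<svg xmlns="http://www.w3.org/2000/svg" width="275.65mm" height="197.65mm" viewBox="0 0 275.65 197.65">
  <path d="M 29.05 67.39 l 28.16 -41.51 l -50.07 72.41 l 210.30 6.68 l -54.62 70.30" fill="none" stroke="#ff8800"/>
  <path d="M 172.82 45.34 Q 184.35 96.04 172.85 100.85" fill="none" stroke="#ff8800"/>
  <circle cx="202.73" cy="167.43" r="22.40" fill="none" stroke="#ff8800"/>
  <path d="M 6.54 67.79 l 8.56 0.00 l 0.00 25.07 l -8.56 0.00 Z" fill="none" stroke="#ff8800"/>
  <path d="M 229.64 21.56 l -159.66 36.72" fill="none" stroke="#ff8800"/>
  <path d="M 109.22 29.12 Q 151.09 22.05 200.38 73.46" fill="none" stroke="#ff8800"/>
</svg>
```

G21
G90
G0 X29.05 Y130.26
M4 S650
G1 X57.21 Y171.77 F2080
G1 X7.14 Y99.36
G1 X217.44 Y92.68
G1 X162.82 Y22.38
M5
G0 X172.82 Y152.31
M4 S650
G1 X176.51 Y133.87 F2080
G1 X178.36 Y119.09
G1 X178.37 Y107.99
G1 X176.53 Y100.56
G1 X172.85 Y96.80
M5
G0 X225.13 Y30.22
M4 S650
G1 X220.85 Y43.39 F2080
G1 X209.65 Y51.52
G1 X195.81 Y51.52
G1 X184.61 Y43.39
G1 X180.33 Y30.22
G1 X184.61 Y17.05
G1 X195.81 Y8.92
G1 X209.65 Y8.92
G1 X220.85 Y17.05
G1 X225.13 Y30.22
M5
G0 X6.54 Y129.86
M4 S650
G1 X15.10 Y129.86 F2080
G1 X15.10 Y104.79
G1 X6.54 Y104.79
G1 X6.54 Y129.86
M5
G0 X229.64 Y176.09
M4 S650
G1 X69.98 Y139.37 F2080
M5
G0 X109.22 Y168.53
M4 S650
G1 X126.26 Y169.02 F2080
G1 X143.90 Y164.83
G1 X162.14 Y155.96
G1 X180.96 Y142.41
G1 X200.38 Y124.19
M5

1 u = 1 mm; y_m = 197.65 − y.

[1] `<path>` open polyline, #ff8800→score S650 F2080: (29.05,130.26) → (57.21,171.77) → (7.14,99.36) → (217.44,92.68) → (162.82,22.38)

[2] `<path>` quadratic bezier, #ff8800→score S650 F2080: (172.82,152.31) → (176.51,133.87) → (178.36,119.09) → (178.37,107.99) → (176.53,100.56) → (172.85,96.80)

[3] `<circle>` circle, #ff8800→score S650 F2080: (225.13,30.22) → (220.85,43.39) → (209.65,51.52) → (195.81,51.52) → (184.61,43.39) → (180.33,30.22) → (184.61,17.05) → (195.81,8.92) → (209.65,8.92) → (220.85,17.05) → (225.13,30.22) (closed)

[4] `<path>` rectangle, #ff8800→score S650 F2080: (6.54,129.86) → (15.10,129.86) → (15.10,104.79) → (6.54,104.79) → (6.54,129.86) (closed)

[5] `<path>` line segment, #ff8800→score S650 F2080: (229.64,176.09) → (69.98,139.37)

[6] `<path>` quadratic bezier, #ff8800→score S650 F2080: (109.22,168.53) → (126.26,169.02) → (143.90,164.83) → (162.14,155.96) → (180.96,142.41) → (200.38,124.19)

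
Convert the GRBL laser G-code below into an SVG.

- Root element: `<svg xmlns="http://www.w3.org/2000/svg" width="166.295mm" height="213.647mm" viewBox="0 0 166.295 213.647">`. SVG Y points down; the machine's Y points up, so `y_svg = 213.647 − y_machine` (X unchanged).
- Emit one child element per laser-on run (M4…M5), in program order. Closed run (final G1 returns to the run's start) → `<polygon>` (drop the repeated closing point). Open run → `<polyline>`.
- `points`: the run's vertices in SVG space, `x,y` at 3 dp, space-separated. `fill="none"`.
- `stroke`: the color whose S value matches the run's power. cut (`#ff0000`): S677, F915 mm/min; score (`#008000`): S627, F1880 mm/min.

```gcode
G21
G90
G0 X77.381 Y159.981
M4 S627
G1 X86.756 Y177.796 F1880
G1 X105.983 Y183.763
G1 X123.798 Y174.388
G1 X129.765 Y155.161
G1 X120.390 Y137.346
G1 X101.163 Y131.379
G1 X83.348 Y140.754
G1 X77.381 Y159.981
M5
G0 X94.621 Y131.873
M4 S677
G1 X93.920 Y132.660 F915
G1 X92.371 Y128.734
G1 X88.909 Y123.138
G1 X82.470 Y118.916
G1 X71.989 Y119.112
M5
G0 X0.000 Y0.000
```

<svg xmlns="http://www.w3.org/2000/svg" width="166.295mm" height="213.647mm" viewBox="0 0 166.295 213.647">
  <polygon points="77.381,53.666 86.756,35.851 105.983,29.884 123.798,39.259 129.765,58.486 120.390,76.301 101.163,82.268 83.348,72.893" fill="none" stroke="#008000"/>
  <polyline points="94.621,81.774 93.920,80.987 92.371,84.913 88.909,90.509 82.470,94.731 71.989,94.535" fill="none" stroke="#ff0000"/>
</svg>

Each laser-on run becomes one SVG element. Flip Y back into SVG space with y_svg = 213.647 − y_machine.

Run 1: S627 ⇒ score layer `#008000`. The run returns to its start, so emit a `<polygon>` with points (Y-flipped): 77.381,53.666 86.756,35.851 105.983,29.884 123.798,39.259 129.765,58.486 120.390,76.301 101.163,82.268 83.348,72.893.

Run 2: S677 ⇒ cut layer `#ff0000`. The run is open, so emit a `<polyline>` with points (Y-flipped): 94.621,81.774 93.920,80.987 92.371,84.913 88.909,90.509 82.470,94.731 71.989,94.535.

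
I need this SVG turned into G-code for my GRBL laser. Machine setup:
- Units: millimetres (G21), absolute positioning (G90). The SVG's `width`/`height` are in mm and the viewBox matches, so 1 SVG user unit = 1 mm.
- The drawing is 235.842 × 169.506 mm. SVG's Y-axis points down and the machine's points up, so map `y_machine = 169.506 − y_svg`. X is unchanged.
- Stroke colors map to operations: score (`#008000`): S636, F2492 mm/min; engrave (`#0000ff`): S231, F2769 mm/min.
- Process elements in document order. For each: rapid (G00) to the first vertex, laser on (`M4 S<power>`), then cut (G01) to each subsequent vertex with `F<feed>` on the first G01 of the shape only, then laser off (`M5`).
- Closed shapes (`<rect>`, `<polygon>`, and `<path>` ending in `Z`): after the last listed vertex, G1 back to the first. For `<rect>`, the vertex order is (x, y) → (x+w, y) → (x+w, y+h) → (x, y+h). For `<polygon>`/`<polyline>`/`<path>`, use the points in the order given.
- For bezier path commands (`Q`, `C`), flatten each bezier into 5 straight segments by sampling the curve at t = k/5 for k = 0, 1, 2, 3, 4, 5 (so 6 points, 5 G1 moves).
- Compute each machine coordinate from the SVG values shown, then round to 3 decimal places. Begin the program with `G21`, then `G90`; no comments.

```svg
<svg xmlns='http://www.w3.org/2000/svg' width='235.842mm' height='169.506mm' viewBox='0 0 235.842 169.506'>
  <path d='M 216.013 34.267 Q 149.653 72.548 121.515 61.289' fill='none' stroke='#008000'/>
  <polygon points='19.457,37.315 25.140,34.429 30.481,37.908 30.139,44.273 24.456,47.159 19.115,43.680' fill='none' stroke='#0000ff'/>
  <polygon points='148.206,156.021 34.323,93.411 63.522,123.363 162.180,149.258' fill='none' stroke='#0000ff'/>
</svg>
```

Since the viewBox matches the mm dimensions, user units are millimetres directly. The only transform is the Y-flip y_m = 169.506 − y_svg.

Shape 1 is a quadratic bezier drawn with `<path>`. Its stroke #008000 means score at S636, F2492. After flipping Y the toolpath is (216.013,135.239) → (190.998,121.908) → (169.041,112.541) → (150.141,107.136) → (134.299,105.695) → (121.515,108.217).

Shape 2 is a regular polygon drawn with `<polygon>`. Its stroke #0000ff means engrave at S231, F2769. After flipping Y the toolpath is (19.457,132.191) → (25.140,135.077) → (30.481,131.598) → (30.139,125.233) → (24.456,122.347) → (19.115,125.826) → (19.457,132.191), returning to the start.

Shape 3 is a closed polygon drawn with `<polygon>`. Its stroke #0000ff means engrave at S231, F2769. After flipping Y the toolpath is (148.206,13.485) → (34.323,76.095) → (63.522,46.143) → (162.180,20.248) → (148.206,13.485), returning to the start.

G21
G90
G00 X216.013 Y135.239
M4 S636
G01 X190.998 Y121.908 F2492
G01 X169.041 Y112.541
G01 X150.141 Y107.136
G01 X134.299 Y105.695
G01 X121.515 Y108.217
M5
G00 X19.457 Y132.191
M4 S231
G01 X25.140 Y135.077 F2769
G01 X30.481 Y131.598
G01 X30.139 Y125.233
G01 X24.456 Y122.347
G01 X19.115 Y125.826
G01 X19.457 Y132.191
M5
G00 X148.206 Y13.485
M4 S231
G01 X34.323 Y76.095 F2769
G01 X63.522 Y46.143
G01 X162.180 Y20.248
G01 X148.206 Y13.485
M5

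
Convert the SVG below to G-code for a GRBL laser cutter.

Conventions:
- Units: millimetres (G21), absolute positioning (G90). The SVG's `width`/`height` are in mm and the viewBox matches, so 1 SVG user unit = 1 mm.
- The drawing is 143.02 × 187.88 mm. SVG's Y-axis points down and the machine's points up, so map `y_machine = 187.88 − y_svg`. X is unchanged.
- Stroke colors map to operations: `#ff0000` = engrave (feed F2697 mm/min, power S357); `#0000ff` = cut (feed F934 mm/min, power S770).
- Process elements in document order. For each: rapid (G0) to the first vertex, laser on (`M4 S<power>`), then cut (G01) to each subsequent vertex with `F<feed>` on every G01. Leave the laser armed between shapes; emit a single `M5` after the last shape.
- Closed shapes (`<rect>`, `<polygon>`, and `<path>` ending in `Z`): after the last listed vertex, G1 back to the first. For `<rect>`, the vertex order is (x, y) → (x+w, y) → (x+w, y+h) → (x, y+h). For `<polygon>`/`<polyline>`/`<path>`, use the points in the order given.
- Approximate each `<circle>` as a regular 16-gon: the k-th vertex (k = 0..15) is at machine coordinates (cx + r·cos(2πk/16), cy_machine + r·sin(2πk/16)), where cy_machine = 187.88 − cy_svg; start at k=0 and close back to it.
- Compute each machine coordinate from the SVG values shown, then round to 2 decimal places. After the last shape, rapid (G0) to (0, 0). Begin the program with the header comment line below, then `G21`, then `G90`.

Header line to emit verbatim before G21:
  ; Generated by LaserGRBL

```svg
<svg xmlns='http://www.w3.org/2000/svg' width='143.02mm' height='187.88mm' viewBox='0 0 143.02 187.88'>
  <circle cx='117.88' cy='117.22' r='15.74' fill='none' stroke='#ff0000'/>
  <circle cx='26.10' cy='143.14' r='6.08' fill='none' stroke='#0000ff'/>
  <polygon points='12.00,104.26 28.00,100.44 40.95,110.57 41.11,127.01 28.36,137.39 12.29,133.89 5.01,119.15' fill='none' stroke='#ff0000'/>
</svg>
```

viewBox `0 0 143.02 187.88` with mm width/height → 1 unit = 1 mm. Flip: y_m = 187.88 − y_svg.

**Shape 1** — `<circle>` circle, stroke `#ff0000` → engrave (S357, F2697). Machine vertices: (133.62,70.66) → (132.42,76.68) → (129.01,81.79) → (123.90,85.20) → (117.88,86.40) → (111.86,85.20) → (106.75,81.79) → (103.34,76.68) → (102.14,70.66) → (103.34,64.64) → (106.75,59.53) → (111.86,56.12) → (117.88,54.92) → (123.90,56.12) → (129.01,59.53) → (132.42,64.64) → (133.62,70.66). Closed: final G1 returns to the first vertex.

**Shape 2** — `<circle>` circle, stroke `#0000ff` → cut (S770, F934). Machine vertices: (32.18,44.74) → (31.72,47.07) → (30.40,49.04) → (28.43,50.36) → (26.10,50.82) → (23.77,50.36) → (21.80,49.04) → (20.48,47.07) → (20.02,44.74) → (20.48,42.41) → (21.80,40.44) → (23.77,39.12) → (26.10,38.66) → (28.43,39.12) → (30.40,40.44) → (31.72,42.41) → (32.18,44.74). Closed: final G1 returns to the first vertex.

**Shape 3** — `<polygon>` regular polygon, stroke `#ff0000` → engrave (S357, F2697). Machine vertices: (12.00,83.62) → (28.00,87.44) → (40.95,77.31) → (41.11,60.87) → (28.36,50.49) → (12.29,53.99) → (5.01,68.73) → (12.00,83.62). Closed: final G1 returns to the first vertex.

; Generated by LaserGRBL
G21
G90
G0 X133.62 Y70.66
M4 S357
G01 X132.42 Y76.68 F2697
G01 X129.01 Y81.79 F2697
G01 X123.90 Y85.20 F2697
G01 X117.88 Y86.40 F2697
G01 X111.86 Y85.20 F2697
G01 X106.75 Y81.79 F2697
G01 X103.34 Y76.68 F2697
G01 X102.14 Y70.66 F2697
G01 X103.34 Y64.64 F2697
G01 X106.75 Y59.53 F2697
G01 X111.86 Y56.12 F2697
G01 X117.88 Y54.92 F2697
G01 X123.90 Y56.12 F2697
G01 X129.01 Y59.53 F2697
G01 X132.42 Y64.64 F2697
G01 X133.62 Y70.66 F2697
G0 X32.18 Y44.74
M4 S770
G01 X31.72 Y47.07 F934
G01 X30.40 Y49.04 F934
G01 X28.43 Y50.36 F934
G01 X26.10 Y50.82 F934
G01 X23.77 Y50.36 F934
G01 X21.80 Y49.04 F934
G01 X20.48 Y47.07 F934
G01 X20.02 Y44.74 F934
G01 X20.48 Y42.41 F934
G01 X21.80 Y40.44 F934
G01 X23.77 Y39.12 F934
G01 X26.10 Y38.66 F934
G01 X28.43 Y39.12 F934
G01 X30.40 Y40.44 F934
G01 X31.72 Y42.41 F934
G01 X32.18 Y44.74 F934
G0 X12.00 Y83.62
M4 S357
G01 X28.00 Y87.44 F2697
G01 X40.95 Y77.31 F2697
G01 X41.11 Y60.87 F2697
G01 X28.36 Y50.49 F2697
G01 X12.29 Y53.99 F2697
G01 X5.01 Y68.73 F2697
G01 X12.00 Y83.62 F2697
M5
G0 X0.00 Y0.00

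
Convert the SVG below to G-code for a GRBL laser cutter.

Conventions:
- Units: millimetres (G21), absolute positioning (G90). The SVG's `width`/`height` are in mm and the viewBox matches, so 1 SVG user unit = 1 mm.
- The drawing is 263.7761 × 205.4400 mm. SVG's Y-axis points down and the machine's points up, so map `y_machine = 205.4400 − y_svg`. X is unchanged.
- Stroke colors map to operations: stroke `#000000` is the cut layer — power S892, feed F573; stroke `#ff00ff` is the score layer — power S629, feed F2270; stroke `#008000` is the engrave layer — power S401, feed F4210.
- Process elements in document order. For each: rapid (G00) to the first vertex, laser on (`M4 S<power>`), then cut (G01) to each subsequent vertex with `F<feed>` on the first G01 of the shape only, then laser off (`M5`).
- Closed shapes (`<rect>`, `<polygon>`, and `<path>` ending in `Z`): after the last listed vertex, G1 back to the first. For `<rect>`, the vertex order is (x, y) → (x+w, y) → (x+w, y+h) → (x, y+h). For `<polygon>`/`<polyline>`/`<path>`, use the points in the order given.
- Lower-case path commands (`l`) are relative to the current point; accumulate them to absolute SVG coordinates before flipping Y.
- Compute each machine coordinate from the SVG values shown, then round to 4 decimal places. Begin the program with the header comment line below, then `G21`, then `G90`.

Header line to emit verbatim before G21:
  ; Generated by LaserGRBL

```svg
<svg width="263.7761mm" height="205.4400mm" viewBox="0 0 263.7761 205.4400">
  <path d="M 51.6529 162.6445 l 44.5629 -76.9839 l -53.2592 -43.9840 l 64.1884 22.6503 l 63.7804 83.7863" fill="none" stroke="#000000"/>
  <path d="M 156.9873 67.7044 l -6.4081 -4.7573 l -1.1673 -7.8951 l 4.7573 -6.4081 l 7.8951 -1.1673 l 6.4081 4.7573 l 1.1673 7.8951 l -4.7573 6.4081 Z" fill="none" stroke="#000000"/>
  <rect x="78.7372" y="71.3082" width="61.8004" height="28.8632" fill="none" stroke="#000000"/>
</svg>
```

; Generated by LaserGRBL
G21
G90
G00 X51.6529 Y42.7955
M4 S892
G01 X96.2158 Y119.7794 F573
G01 X42.9566 Y163.7634
G01 X107.1450 Y141.1131
G01 X170.9254 Y57.3268
M5
G00 X156.9873 Y137.7356
M4 S892
G01 X150.5792 Y142.4929 F573
G01 X149.4119 Y150.3880
G01 X154.1692 Y156.7961
G01 X162.0643 Y157.9634
G01 X168.4724 Y153.2061
G01 X169.6397 Y145.3110
G01 X164.8824 Y138.9029
G01 X156.9873 Y137.7356
M5
G00 X78.7372 Y134.1318
M4 S892
G01 X140.5376 Y134.1318 F573
G01 X140.5376 Y105.2686
G01 X78.7372 Y105.2686
G01 X78.7372 Y134.1318
M5

1 u = 1 mm; y_m = 205.4400 − y.

[1] `<path>` open polyline, #000000→cut S892 F573: (51.6529,42.7955) → (96.2158,119.7794) → (42.9566,163.7634) → (107.1450,141.1131) → (170.9254,57.3268)

[2] `<path>` regular polygon, #000000→cut S892 F573: (156.9873,137.7356) → (150.5792,142.4929) → (149.4119,150.3880) → (154.1692,156.7961) → (162.0643,157.9634) → (168.4724,153.2061) → (169.6397,145.3110) → (164.8824,138.9029) → (156.9873,137.7356) (closed)

[3] `<rect>` rectangle, #000000→cut S892 F573: (78.7372,134.1318) → (140.5376,134.1318) → (140.5376,105.2686) → (78.7372,105.2686) → (78.7372,134.1318) (closed)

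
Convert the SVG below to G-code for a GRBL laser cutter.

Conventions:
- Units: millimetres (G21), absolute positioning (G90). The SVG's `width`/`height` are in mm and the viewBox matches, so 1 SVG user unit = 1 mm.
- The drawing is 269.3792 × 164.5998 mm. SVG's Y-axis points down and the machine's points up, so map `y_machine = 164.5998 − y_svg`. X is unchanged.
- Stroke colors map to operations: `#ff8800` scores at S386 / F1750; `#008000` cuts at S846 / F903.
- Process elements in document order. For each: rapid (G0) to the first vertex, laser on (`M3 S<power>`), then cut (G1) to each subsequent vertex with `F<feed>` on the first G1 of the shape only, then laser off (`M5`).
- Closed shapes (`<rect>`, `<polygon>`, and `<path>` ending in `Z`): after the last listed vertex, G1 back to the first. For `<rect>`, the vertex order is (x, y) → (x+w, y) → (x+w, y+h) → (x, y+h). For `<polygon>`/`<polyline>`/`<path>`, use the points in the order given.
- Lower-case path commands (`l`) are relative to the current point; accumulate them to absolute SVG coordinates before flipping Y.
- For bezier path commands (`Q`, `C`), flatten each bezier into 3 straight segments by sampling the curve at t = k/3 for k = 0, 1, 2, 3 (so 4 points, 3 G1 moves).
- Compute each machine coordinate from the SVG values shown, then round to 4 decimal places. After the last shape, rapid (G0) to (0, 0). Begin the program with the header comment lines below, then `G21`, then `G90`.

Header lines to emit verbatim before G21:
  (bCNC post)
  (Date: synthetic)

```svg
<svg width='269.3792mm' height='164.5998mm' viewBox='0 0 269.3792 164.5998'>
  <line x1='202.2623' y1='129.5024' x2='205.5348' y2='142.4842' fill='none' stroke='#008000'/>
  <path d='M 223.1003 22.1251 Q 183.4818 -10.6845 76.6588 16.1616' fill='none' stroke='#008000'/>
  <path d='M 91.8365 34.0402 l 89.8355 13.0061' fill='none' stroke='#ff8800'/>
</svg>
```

(bCNC post)
(Date: synthetic)
G21
G90
G0 X202.2623 Y35.0974
M3 S846
G1 X205.5348 Y22.1156 F903
M5
G0 X223.1003 Y142.4747
M3 S846
G1 X189.2208 Y157.7194 F903
G1 X140.4070 Y159.7072
G1 X76.6588 Y148.4382
M5
G0 X91.8365 Y130.5596
M3 S386
G1 X181.6720 Y117.5535 F1750
M5
G0 X0.0000 Y0.0000

1 u = 1 mm; y_m = 164.5998 − y.

[1] `<line>` line segment, #008000→cut S846 F903: (202.2623,35.0974) → (205.5348,22.1156)

[2] `<path>` quadratic bezier, #008000→cut S846 F903: (223.1003,142.4747) → (189.2208,157.7194) → (140.4070,159.7072) → (76.6588,148.4382)

[3] `<path>` line segment, #ff8800→score S386 F1750: (91.8365,130.5596) → (181.6720,117.5535)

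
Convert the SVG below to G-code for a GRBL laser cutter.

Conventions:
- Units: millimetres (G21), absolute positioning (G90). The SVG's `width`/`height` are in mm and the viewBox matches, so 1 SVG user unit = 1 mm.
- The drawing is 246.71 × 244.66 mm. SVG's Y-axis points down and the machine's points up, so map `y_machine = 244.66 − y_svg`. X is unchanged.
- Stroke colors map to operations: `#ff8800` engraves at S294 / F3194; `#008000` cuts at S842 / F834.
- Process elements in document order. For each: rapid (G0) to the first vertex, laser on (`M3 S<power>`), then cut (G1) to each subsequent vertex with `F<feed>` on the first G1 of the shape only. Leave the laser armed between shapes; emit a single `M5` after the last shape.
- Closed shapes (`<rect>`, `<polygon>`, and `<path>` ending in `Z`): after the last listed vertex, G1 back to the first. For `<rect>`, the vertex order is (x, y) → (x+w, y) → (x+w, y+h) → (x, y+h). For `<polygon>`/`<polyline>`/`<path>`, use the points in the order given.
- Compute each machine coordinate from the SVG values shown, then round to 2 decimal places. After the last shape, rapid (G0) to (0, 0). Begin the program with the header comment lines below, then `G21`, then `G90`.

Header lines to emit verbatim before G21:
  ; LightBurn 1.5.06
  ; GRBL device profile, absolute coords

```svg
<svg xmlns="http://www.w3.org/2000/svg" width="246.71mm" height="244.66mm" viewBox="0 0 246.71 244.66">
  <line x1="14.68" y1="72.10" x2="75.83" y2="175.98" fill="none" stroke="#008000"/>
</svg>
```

; LightBurn 1.5.06
; GRBL device profile, absolute coords
G21
G90
G0 X14.68 Y172.56
M3 S842
G1 X75.83 Y68.68 F834
M5
G0 X0.00 Y0.00

viewBox `0 0 246.71 244.66` with mm width/height → 1 unit = 1 mm. Flip: y_m = 244.66 − y_svg.

**Shape 1** — `<line>` line segment, stroke `#008000` → cut (S842, F834). Machine vertices: (14.68,172.56) → (75.83,68.68). Open path.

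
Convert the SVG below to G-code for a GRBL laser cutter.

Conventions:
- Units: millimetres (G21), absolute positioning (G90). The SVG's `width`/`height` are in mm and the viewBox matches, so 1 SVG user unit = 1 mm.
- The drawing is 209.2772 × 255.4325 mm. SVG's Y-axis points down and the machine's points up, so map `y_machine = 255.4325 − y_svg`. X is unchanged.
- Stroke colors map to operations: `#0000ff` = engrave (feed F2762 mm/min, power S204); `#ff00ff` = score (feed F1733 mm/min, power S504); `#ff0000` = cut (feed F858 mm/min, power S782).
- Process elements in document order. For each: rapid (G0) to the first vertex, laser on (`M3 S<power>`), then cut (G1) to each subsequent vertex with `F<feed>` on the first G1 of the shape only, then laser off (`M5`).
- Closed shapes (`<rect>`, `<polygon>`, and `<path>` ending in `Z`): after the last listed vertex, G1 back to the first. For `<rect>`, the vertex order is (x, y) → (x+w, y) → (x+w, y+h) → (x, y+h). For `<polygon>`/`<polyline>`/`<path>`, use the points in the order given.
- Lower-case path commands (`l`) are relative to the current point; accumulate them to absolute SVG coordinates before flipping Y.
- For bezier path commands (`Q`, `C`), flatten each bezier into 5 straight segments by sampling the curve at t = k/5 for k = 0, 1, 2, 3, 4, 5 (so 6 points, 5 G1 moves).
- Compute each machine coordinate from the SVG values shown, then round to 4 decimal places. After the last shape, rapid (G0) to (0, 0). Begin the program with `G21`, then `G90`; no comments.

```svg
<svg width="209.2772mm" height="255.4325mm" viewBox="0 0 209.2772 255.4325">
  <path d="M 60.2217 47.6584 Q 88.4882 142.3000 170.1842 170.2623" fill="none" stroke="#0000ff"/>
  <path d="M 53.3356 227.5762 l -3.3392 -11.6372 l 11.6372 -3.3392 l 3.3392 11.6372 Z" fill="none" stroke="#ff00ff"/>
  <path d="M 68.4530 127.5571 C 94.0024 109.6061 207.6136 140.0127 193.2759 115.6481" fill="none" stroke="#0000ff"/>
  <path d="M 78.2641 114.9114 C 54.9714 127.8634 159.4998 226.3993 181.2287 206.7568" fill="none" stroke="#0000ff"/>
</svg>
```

G21
G90
G0 X60.2217 Y207.7741
M3 S204
G1 X73.6655 Y172.5846 F2762
G1 X91.3836 Y142.7295
G1 X113.3761 Y118.2087
G1 X139.6430 Y99.0223
G1 X170.1842 Y85.1702
M5
G0 X53.3356 Y27.8563
M3 S504
G1 X49.9964 Y39.4935 F1733
G1 X61.6336 Y42.8327
G1 X64.9728 Y31.1955
G1 X53.3356 Y27.8563
M5
G0 X68.4530 Y127.8754
M3 S204
G1 X92.6220 Y133.6681 F2762
G1 X127.5573 Y132.8052
G1 X162.8904 Y130.2368
G1 X188.2527 Y130.9132
G1 X193.2759 Y139.7844
M5
G0 X78.2641 Y140.5211
M3 S204
G1 X77.9420 Y124.1099 F2762
G1 X98.1873 Y96.9392
G1 X128.8900 Y68.7895
G1 X159.9404 Y49.4415
G1 X181.2287 Y48.6757
M5
G0 X0.0000 Y0.0000

1 u = 1 mm; y_m = 255.4325 − y.

[1] `<path>` quadratic bezier, #0000ff→engrave S204 F2762: (60.2217,207.7741) → (73.6655,172.5846) → (91.3836,142.7295) → (113.3761,118.2087) → (139.6430,99.0223) → (170.1842,85.1702)

[2] `<path>` regular polygon, #ff00ff→score S504 F1733: (53.3356,27.8563) → (49.9964,39.4935) → (61.6336,42.8327) → (64.9728,31.1955) → (53.3356,27.8563) (closed)

[3] `<path>` cubic bezier, #0000ff→engrave S204 F2762: (68.4530,127.8754) → (92.6220,133.6681) → (127.5573,132.8052) → (162.8904,130.2368) → (188.2527,130.9132) → (193.2759,139.7844)

[4] `<path>` cubic bezier, #0000ff→engrave S204 F2762: (78.2641,140.5211) → (77.9420,124.1099) → (98.1873,96.9392) → (128.8900,68.7895) → (159.9404,49.4415) → (181.2287,48.6757)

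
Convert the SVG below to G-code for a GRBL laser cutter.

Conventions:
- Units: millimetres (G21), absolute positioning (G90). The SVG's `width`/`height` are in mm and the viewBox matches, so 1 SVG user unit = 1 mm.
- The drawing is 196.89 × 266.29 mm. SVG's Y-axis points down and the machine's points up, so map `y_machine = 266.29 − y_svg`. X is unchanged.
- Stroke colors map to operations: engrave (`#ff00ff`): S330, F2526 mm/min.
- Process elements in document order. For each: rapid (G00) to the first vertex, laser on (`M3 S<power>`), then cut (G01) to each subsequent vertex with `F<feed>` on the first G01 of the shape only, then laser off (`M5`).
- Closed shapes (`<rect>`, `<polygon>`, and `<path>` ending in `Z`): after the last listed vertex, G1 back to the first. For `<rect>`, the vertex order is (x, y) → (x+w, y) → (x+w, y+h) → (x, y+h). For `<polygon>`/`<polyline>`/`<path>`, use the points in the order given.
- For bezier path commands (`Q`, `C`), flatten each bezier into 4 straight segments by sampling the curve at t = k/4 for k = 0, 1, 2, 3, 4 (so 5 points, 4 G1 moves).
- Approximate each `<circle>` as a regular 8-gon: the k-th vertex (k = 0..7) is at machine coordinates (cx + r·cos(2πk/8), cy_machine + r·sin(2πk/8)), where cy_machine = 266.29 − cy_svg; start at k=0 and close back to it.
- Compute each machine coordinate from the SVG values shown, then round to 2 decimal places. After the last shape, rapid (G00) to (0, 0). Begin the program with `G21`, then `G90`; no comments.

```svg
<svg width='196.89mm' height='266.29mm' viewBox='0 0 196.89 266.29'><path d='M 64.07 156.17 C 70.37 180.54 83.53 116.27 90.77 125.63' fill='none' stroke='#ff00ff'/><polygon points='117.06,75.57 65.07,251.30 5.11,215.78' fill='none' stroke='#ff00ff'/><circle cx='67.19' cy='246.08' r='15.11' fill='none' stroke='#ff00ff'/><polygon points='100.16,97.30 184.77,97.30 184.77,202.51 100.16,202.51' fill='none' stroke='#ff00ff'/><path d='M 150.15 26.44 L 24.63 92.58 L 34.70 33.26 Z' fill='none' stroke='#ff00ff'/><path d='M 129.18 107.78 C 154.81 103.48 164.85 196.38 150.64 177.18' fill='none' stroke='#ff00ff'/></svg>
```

viewBox `0 0 196.89 266.29` with mm width/height → 1 unit = 1 mm. Flip: y_m = 266.29 − y_svg.

**Shape 1** — `<path>` cubic bezier, stroke `#ff00ff` → engrave (S330, F2526). Control points (SVG): P0=(64.07,156.17), P1=(70.37,180.54), P2=(83.53,116.27), P3=(90.77,125.63); sampled at t=k/4. Machine vertices: (64.07,110.12) → (69.88,105.93) → (77.07,119.76) → (84.43,136.41) → (90.77,140.66). Open path.

**Shape 2** — `<polygon>` closed polygon, stroke `#ff00ff` → engrave (S330, F2526). Machine vertices: (117.06,190.72) → (65.07,14.99) → (5.11,50.51) → (117.06,190.72). Closed: final G1 returns to the first vertex.

**Shape 3** — `<circle>` circle, stroke `#ff00ff` → engrave (S330, F2526). Machine vertices: (82.30,20.21) → (77.87,30.89) → (67.19,35.32) → (56.51,30.89) → (52.08,20.21) → (56.51,9.53) → (67.19,5.10) → (77.87,9.53) → (82.30,20.21). Closed: final G1 returns to the first vertex.

**Shape 4** — `<polygon>` rectangle, stroke `#ff00ff` → engrave (S330, F2526). Machine vertices: (100.16,168.99) → (184.77,168.99) → (184.77,63.78) → (100.16,63.78) → (100.16,168.99). Closed: final G1 returns to the first vertex.

**Shape 5** — `<path>` closed polygon, stroke `#ff00ff` → engrave (S330, F2526). Machine vertices: (150.15,239.85) → (24.63,173.71) → (34.70,233.03) → (150.15,239.85). Closed: final G1 returns to the first vertex.

**Shape 6** — `<path>` cubic bezier, stroke `#ff00ff` → engrave (S330, F2526). Control points (SVG): P0=(129.18,107.78), P1=(154.81,103.48), P2=(164.85,196.38), P3=(150.64,177.18); sampled at t=k/4. Machine vertices: (129.18,158.51) → (145.34,146.78) → (154.85,118.22) → (156.89,92.46) → (150.64,89.11). Open path.

G21
G90
G00 X64.07 Y110.12
M3 S330
G01 X69.88 Y105.93 F2526
G01 X77.07 Y119.76
G01 X84.43 Y136.41
G01 X90.77 Y140.66
M5
G00 X117.06 Y190.72
M3 S330
G01 X65.07 Y14.99 F2526
G01 X5.11 Y50.51
G01 X117.06 Y190.72
M5
G00 X82.30 Y20.21
M3 S330
G01 X77.87 Y30.89 F2526
G01 X67.19 Y35.32
G01 X56.51 Y30.89
G01 X52.08 Y20.21
G01 X56.51 Y9.53
G01 X67.19 Y5.10
G01 X77.87 Y9.53
G01 X82.30 Y20.21
M5
G00 X100.16 Y168.99
M3 S330
G01 X184.77 Y168.99 F2526
G01 X184.77 Y63.78
G01 X100.16 Y63.78
G01 X100.16 Y168.99
M5
G00 X150.15 Y239.85
M3 S330
G01 X24.63 Y173.71 F2526
G01 X34.70 Y233.03
G01 X150.15 Y239.85
M5
G00 X129.18 Y158.51
M3 S330
G01 X145.34 Y146.78 F2526
G01 X154.85 Y118.22
G01 X156.89 Y92.46
G01 X150.64 Y89.11
M5
G00 X0.00 Y0.00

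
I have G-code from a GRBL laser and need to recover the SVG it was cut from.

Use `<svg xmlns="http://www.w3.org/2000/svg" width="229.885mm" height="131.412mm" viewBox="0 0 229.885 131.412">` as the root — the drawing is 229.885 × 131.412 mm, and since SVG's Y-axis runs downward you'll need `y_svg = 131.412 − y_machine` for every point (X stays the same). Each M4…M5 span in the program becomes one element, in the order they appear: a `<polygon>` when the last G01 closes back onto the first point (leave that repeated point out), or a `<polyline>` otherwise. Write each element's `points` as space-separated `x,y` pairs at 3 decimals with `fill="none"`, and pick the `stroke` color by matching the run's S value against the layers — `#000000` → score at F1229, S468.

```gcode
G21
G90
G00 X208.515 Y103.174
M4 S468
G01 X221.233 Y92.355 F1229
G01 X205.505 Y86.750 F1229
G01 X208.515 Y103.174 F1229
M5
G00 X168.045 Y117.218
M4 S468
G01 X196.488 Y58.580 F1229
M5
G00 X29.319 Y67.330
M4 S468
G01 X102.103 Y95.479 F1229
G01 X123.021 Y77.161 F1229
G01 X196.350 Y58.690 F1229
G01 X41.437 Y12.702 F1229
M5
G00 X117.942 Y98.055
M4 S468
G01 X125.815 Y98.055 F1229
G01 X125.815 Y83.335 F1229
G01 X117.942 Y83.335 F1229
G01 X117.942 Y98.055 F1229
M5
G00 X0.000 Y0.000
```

Each laser-on run becomes one SVG element. Flip Y back into SVG space with y_svg = 131.412 − y_machine. Every run uses S468, so all elements get stroke `#000000` (score).

Run 1: The run returns to its start, so emit a `<polygon>` with points (Y-flipped): 208.515,28.238 221.233,39.057 205.505,44.662.

Run 2: The run is open, so emit a `<polyline>` with points (Y-flipped): 168.045,14.194 196.488,72.832.

Run 3: The run is open, so emit a `<polyline>` with points (Y-flipped): 29.319,64.082 102.103,35.933 123.021,54.251 196.350,72.722 41.437,118.710.

Run 4: The run returns to its start, so emit a `<polygon>` with points (Y-flipped): 117.942,33.357 125.815,33.357 125.815,48.077 117.942,48.077.

<svg xmlns="http://www.w3.org/2000/svg" width="229.885mm" height="131.412mm" viewBox="0 0 229.885 131.412">
  <polygon points="208.515,28.238 221.233,39.057 205.505,44.662" fill="none" stroke="#000000"/>
  <polyline points="168.045,14.194 196.488,72.832" fill="none" stroke="#000000"/>
  <polyline points="29.319,64.082 102.103,35.933 123.021,54.251 196.350,72.722 41.437,118.710" fill="none" stroke="#000000"/>
  <polygon points="117.942,33.357 125.815,33.357 125.815,48.077 117.942,48.077" fill="none" stroke="#000000"/>
</svg>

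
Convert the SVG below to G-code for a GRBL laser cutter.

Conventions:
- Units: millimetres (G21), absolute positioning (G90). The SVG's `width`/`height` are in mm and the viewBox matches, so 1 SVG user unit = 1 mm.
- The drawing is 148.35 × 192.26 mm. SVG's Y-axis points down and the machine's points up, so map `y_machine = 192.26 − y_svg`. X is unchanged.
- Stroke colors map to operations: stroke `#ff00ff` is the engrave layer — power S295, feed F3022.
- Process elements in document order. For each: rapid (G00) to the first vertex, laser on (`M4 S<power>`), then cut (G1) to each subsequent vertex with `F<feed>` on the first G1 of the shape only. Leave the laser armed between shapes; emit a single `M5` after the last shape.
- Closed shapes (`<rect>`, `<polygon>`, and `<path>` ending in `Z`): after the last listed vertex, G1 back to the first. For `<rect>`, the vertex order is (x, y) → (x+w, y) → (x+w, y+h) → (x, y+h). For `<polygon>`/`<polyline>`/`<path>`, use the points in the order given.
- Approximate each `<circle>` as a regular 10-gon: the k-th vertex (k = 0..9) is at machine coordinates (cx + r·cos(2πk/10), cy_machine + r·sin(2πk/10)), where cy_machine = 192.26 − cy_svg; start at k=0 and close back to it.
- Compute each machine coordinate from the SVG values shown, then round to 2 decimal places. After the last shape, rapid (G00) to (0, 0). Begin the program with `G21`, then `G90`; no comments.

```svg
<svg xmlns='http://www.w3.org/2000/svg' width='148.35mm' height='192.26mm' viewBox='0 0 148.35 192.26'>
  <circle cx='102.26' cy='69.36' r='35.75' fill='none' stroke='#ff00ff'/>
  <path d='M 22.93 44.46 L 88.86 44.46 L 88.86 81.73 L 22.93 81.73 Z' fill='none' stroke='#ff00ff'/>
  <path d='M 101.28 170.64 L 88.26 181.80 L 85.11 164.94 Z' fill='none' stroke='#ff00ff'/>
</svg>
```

1 u = 1 mm; y_m = 192.26 − y.

[1] `<circle>` circle, #ff00ff→engrave S295 F3022: (138.01,122.90) → (131.18,143.91) → (113.31,156.90) → (91.21,156.90) → (73.34,143.91) → (66.51,122.90) → (73.34,101.89) → (91.21,88.90) → (113.31,88.90) → (131.18,101.89) → (138.01,122.90) (closed)

[2] `<path>` rectangle, #ff00ff→engrave S295 F3022: (22.93,147.80) → (88.86,147.80) → (88.86,110.53) → (22.93,110.53) → (22.93,147.80) (closed)

[3] `<path>` regular polygon, #ff00ff→engrave S295 F3022: (101.28,21.62) → (88.26,10.46) → (85.11,27.32) → (101.28,21.62) (closed)

G21
G90
G00 X138.01 Y122.90
M4 S295
G1 X131.18 Y143.91 F3022
G1 X113.31 Y156.90
G1 X91.21 Y156.90
G1 X73.34 Y143.91
G1 X66.51 Y122.90
G1 X73.34 Y101.89
G1 X91.21 Y88.90
G1 X113.31 Y88.90
G1 X131.18 Y101.89
G1 X138.01 Y122.90
G00 X22.93 Y147.80
M4 S295
G1 X88.86 Y147.80 F3022
G1 X88.86 Y110.53
G1 X22.93 Y110.53
G1 X22.93 Y147.80
G00 X101.28 Y21.62
M4 S295
G1 X88.26 Y10.46 F3022
G1 X85.11 Y27.32
G1 X101.28 Y21.62
M5
G00 X0.00 Y0.00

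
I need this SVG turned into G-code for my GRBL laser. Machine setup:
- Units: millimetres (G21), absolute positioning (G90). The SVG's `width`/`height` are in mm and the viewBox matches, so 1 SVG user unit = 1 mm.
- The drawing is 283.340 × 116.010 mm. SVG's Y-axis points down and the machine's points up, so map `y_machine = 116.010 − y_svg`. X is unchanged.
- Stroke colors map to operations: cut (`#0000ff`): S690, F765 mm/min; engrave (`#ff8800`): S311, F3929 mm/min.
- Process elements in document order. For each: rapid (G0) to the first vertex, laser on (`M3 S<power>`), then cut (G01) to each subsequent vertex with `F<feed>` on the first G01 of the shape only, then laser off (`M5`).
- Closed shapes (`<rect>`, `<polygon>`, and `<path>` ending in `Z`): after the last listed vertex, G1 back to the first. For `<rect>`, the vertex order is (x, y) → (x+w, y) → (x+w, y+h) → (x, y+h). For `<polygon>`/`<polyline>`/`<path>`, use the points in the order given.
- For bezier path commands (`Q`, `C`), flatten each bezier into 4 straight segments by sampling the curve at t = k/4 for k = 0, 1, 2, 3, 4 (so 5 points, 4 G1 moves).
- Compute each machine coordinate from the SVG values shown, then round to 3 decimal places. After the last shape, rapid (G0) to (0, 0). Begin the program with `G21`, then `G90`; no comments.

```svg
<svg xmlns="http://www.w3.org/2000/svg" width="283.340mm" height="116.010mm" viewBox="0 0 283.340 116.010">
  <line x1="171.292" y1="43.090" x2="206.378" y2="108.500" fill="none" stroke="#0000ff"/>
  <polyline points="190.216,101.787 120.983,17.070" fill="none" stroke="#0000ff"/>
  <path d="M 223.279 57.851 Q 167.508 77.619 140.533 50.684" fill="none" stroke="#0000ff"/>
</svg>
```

Since the viewBox matches the mm dimensions, user units are millimetres directly. The only transform is the Y-flip y_m = 116.010 − y_svg.

Shape 1 is a line segment drawn with `<line>`. Its stroke #0000ff means cut at S690, F765. After flipping Y the toolpath is (171.292,72.920) → (206.378,7.510).

Shape 2 is a line segment drawn with `<polyline>`. Its stroke #0000ff means cut at S690, F765. After flipping Y the toolpath is (190.216,14.223) → (120.983,98.940).

Shape 3 is a quadratic bezier drawn with `<path>`. Its stroke #0000ff means cut at S690, F765. After flipping Y the toolpath is (223.279,58.159) → (197.193,51.194) → (174.707,50.067) → (155.820,54.777) → (140.533,65.326).

G21
G90
G0 X171.292 Y72.920
M3 S690
G01 X206.378 Y7.510 F765
M5
G0 X190.216 Y14.223
M3 S690
G01 X120.983 Y98.940 F765
M5
G0 X223.279 Y58.159
M3 S690
G01 X197.193 Y51.194 F765
G01 X174.707 Y50.067
G01 X155.820 Y54.777
G01 X140.533 Y65.326
M5
G0 X0.000 Y0.000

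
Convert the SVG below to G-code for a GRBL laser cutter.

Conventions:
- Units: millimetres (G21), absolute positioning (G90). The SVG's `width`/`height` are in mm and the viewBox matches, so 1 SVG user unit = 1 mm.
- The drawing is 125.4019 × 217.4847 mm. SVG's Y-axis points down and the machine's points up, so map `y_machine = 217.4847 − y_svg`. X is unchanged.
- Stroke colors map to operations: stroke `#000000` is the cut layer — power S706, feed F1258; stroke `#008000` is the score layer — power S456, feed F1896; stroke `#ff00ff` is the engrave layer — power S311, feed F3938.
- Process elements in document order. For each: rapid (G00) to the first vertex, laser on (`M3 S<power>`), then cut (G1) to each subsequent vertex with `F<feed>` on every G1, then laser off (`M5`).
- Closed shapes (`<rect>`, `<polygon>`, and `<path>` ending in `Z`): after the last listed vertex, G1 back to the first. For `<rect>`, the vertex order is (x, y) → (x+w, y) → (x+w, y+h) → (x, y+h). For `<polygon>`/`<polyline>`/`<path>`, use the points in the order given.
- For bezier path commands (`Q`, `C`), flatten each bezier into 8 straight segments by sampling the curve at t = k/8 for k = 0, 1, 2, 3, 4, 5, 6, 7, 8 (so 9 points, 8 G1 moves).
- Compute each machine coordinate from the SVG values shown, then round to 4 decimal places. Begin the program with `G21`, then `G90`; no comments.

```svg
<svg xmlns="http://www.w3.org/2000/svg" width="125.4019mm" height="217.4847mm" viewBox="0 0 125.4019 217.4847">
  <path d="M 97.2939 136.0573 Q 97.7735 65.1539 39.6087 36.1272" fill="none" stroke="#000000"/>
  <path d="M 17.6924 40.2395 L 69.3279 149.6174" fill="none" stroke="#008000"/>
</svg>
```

G21
G90
G00 X97.2939 Y81.4274
M3 S706
G1 X96.4975 Y98.4989 F1258
G1 X93.8684 Y114.2618 F1258
G1 X89.4067 Y128.7160 F1258
G1 X83.1124 Y141.8616 F1258
G1 X74.9854 Y153.6986 F1258
G1 X65.0258 Y164.2269 F1258
G1 X53.2336 Y173.4465 F1258
G1 X39.6087 Y181.3575 F1258
M5
G00 X17.6924 Y177.2452
M3 S456
G1 X69.3279 Y67.8673 F1896
M5

1 u = 1 mm; y_m = 217.4847 − y.

[1] `<path>` quadratic bezier, #000000→cut S706 F1258: (97.2939,81.4274) → (96.4975,98.4989) → (93.8684,114.2618) → (89.4067,128.7160) → (83.1124,141.8616) → (74.9854,153.6986) → (65.0258,164.2269) → (53.2336,173.4465) → (39.6087,181.3575)

[2] `<path>` line segment, #008000→score S456 F1896: (17.6924,177.2452) → (69.3279,67.8673)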